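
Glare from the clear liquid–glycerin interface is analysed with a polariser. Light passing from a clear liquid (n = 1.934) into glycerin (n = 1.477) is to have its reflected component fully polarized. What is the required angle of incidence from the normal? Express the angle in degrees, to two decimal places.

θ_B ≈ 37.37°

Brewster's condition: tan θ_B = n₂/n₁ = 1.477/1.934 = 0.7637. Taking the arctangent, θ_B = 37.37°.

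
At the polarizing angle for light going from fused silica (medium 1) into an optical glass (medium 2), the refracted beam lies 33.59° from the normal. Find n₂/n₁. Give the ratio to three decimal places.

At Brewster incidence θ_B = 90° − θ_t = 90° − 33.59° = 56.41°.
tan θ_B = n₂/n₁, so n₂/n₁ = tan 56.41° = 1.506.

n₂/n₁ ≈ 1.506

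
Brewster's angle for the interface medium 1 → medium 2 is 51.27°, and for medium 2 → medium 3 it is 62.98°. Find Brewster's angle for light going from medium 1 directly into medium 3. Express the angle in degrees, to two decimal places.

θ_B ≈ 67.76°

Each Brewster angle gives a ratio: n₂/n₁ = tan 51.27° = 1.2469, n₃/n₂ = tan 62.98° = 1.9609.
n₃/n₁ = 2.4450. Then tan θ_B(1→3) = n₃/n₁, so θ_B(1→3) = arctan(2.4450) = 67.76°.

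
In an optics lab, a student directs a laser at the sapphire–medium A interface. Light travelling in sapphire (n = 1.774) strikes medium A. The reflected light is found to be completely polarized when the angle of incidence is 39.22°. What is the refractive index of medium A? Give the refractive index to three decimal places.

n ≈ 1.448

Brewster's law: tan θ_B = n₂/n₁ (light incident in sapphire, refracted into medium A).
n₂ = n₁ tan θ_B = 1.774 × tan 39.22° = 1.448.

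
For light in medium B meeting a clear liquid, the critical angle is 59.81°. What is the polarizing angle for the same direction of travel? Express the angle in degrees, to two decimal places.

θ_B ≈ 40.84°

n₂/n₁ = sin θ_c = sin 59.81° = 0.8644.
tan θ_B equals the same ratio, so θ_B = arctan(0.8644) = 40.84°.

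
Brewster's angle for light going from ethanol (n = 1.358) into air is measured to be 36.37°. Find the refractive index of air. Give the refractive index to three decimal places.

At Brewster's angle, tan θ_B = n₂/n₁ with n₁ on the incident side (ethanol) and n₂ on the transmitted side (air).
n₂ = n₁ tan θ_B = 1.358 × tan 36.37° = 1.000.

n ≈ 1.000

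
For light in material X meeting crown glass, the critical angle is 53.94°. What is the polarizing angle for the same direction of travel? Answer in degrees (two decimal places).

n₂/n₁ = sin θ_c = sin 53.94° = 0.8084.
tan θ_B equals the same ratio, so θ_B = arctan(0.8084) = 38.95°.

θ_B ≈ 38.95°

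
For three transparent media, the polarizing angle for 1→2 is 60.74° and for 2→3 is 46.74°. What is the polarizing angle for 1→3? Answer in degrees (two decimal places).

tan θ_B(1→2) = n₂/n₁ = tan 60.74° = 1.7849.
tan θ_B(2→3) = n₃/n₂ = tan 46.74° = 1.0627.
Multiplying, n₃/n₁ = 1.7849 × 1.0627 = 1.8967, and θ_B(1→3) = arctan 1.8967 = 62.20°.

θ_B ≈ 62.20°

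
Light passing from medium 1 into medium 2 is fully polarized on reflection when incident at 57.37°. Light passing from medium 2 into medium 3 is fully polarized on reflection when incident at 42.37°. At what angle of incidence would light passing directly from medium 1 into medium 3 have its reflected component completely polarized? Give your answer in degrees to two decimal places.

θ_B ≈ 54.93°

tan θ_B(1→2) = n₂/n₁ = tan 57.37° = 1.5619.
tan θ_B(2→3) = n₃/n₂ = tan 42.37° = 0.9122.
Multiplying, n₃/n₁ = 1.5619 × 0.9122 = 1.4247, and θ_B(1→3) = arctan 1.4247 = 54.93°.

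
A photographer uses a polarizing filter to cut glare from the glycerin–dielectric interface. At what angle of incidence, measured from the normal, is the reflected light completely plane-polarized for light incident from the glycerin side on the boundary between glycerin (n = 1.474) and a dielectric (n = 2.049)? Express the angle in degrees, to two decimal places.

At Brewster's angle the reflected and refracted rays are perpendicular, which with Snell's law gives tan θ_B = n₂/n₁.
Here n₂/n₁ = 2.049/1.474 = 1.3901, and Brewster's law gives tan θ_B = n₂/n₁.
θ_B = arctan(1.3901) = 54.27°.

θ_B ≈ 54.27°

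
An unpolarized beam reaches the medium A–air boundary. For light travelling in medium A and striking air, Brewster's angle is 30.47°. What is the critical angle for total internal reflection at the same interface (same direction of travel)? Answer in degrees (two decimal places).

θ_c ≈ 36.04°

From Brewster, n₂/n₁ = tan θ_B = tan 30.47° = 0.5883.
Then sin θ_c = n₂/n₁ = 0.5883, so θ_c = arcsin 0.5883 = 36.04°.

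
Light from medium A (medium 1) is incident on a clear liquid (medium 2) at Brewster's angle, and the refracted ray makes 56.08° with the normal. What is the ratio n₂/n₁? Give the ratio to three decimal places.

At Brewster incidence θ_B = 90° − θ_t = 90° − 56.08° = 33.92°.
tan θ_B = n₂/n₁, so n₂/n₁ = tan 33.92° = 0.672.

n₂/n₁ ≈ 0.672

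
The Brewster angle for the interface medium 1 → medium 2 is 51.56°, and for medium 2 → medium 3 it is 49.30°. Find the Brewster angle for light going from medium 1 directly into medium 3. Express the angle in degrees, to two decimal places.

θ_B ≈ 55.68°

n₂/n₁ = tan 51.56° = 1.2599 and n₃/n₂ = tan 49.30° = 1.1626.
Multiplying, n₃/n₁ = 1.2599 × 1.1626 = 1.4647, and θ_B(1→3) = arctan 1.4647 = 55.68°.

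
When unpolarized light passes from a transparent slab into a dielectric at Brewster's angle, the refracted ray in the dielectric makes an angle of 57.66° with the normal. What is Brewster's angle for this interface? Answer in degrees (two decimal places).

Brewster's condition makes the reflected and refracted beams perpendicular: θ_B + θ_t = 90°.
So θ_B = 90° − θ_t = 90° − 57.66° = 32.34°.

θ_B ≈ 32.34°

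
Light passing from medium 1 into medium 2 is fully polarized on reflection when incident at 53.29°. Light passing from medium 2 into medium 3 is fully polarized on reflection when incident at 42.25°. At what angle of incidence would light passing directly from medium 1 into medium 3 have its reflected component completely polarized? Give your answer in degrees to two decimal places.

Each Brewster angle gives a ratio: n₂/n₁ = tan 53.29° = 1.3411, n₃/n₂ = tan 42.25° = 0.9083.
n₃/n₁ = 1.2182. Then tan θ_B(1→3) = n₃/n₁, so θ_B(1→3) = arctan(1.2182) = 50.62°.

θ_B ≈ 50.62°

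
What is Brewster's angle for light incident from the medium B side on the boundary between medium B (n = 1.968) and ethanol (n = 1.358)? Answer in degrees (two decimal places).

Here n₂/n₁ = 1.358/1.968 = 0.6900, and Brewster's law gives tan θ_B = n₂/n₁. Taking the arctangent, θ_B = 34.61°.

θ_B ≈ 34.61°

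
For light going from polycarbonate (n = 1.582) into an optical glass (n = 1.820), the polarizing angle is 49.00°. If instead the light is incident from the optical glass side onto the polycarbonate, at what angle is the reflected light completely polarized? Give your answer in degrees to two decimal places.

θ_B' ≈ 41.00°

tan θ_B' = n₁/n₂ = 1/tan θ_B, so θ_B' = 90° − θ_B.
θ_B' = 90° − 49.00° = 41.00°.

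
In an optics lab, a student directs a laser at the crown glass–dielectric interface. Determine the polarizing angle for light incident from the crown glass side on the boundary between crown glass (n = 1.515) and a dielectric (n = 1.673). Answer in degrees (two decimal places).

θ_B ≈ 47.84°

The reflected p-component vanishes when tan θ_B = n₂/n₁.
tan θ_B = n₂/n₁ = 1.673/1.515 = 1.1043. Taking the arctangent, θ_B = 47.84°.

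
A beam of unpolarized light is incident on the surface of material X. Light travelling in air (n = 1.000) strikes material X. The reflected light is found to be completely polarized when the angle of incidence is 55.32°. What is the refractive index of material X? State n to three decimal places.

n ≈ 1.445

Brewster's law: tan θ_B = n₂/n₁ (light incident in air, refracted into material X).
n₂ = n₁ tan θ_B = 1.000 × tan 55.32° = 1.445.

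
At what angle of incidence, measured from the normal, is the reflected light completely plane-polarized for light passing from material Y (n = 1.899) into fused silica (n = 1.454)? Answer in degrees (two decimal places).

θ_B ≈ 37.44°

The reflected p-component vanishes when tan θ_B = n₂/n₁.
tan θ_B = n₂/n₁ = 1.454/1.899 = 0.7657. Taking the arctangent, θ_B = 37.44°.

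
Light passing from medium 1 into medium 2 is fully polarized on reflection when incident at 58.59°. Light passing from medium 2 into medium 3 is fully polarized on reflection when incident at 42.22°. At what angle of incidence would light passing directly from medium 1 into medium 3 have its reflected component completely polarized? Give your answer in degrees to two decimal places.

θ_B ≈ 56.06°

Each Brewster angle gives a ratio: n₂/n₁ = tan 58.59° = 1.6376, n₃/n₂ = tan 42.22° = 0.9074.
So n₃/n₁ = (n₂/n₁)(n₃/n₂) = 1.6376 × 0.9074 = 1.4859.
θ_B(1→3) = arctan(1.4859) = 56.06°.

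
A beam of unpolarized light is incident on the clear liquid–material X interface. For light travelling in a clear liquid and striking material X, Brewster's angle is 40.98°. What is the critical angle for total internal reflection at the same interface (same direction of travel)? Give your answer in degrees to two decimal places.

θ_c ≈ 60.30°

From Brewster, n₂/n₁ = tan θ_B = tan 40.98° = 0.8687.
Then sin θ_c = n₂/n₁ = 0.8687, so θ_c = arcsin 0.8687 = 60.30°.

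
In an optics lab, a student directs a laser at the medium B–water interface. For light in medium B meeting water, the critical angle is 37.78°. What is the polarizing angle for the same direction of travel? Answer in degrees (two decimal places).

n₂/n₁ = sin θ_c = sin 37.78° = 0.6126.
tan θ_B equals the same ratio, so θ_B = arctan(0.6126) = 31.49°.

θ_B ≈ 31.49°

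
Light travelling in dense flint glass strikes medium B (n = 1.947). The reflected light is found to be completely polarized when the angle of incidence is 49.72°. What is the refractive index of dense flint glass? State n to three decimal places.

Brewster's law: tan θ_B = n₂/n₁ (light incident in dense flint glass, refracted into medium B).
n₁ = n₂ / tan θ_B = 1.947 / tan 49.72° = 1.650.

n ≈ 1.650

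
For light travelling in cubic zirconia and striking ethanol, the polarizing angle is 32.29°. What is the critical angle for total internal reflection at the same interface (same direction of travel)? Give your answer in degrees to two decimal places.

From Brewster, n₂/n₁ = tan θ_B = tan 32.29° = 0.6319.
Then sin θ_c = n₂/n₁ = 0.6319, so θ_c = arcsin 0.6319 = 39.19°.

θ_c ≈ 39.19°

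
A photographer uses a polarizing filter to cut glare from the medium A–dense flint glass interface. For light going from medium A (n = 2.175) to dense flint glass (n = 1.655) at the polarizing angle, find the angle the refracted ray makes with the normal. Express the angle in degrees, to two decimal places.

θ_t ≈ 52.73°

tan θ_B = n₂/n₁ = 1.655/2.175 = 0.7609, so θ_B = 37.27°.
At Brewster's angle the reflected and refracted rays are perpendicular, so θ_t = 90° − θ_B = 90° − 37.27° = 52.73°.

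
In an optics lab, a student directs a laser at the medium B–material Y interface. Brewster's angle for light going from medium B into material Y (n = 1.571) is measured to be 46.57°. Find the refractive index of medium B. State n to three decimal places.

n ≈ 1.487

Brewster's law: tan θ_B = n₂/n₁ (light incident in medium B, refracted into material Y).
n₁ = n₂ / tan θ_B = 1.571 / tan 46.57° = 1.487.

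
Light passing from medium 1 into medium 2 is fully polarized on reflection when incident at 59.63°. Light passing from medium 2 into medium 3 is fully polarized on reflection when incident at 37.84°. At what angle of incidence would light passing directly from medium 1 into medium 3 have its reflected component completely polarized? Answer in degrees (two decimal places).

Each Brewster angle gives a ratio: n₂/n₁ = tan 59.63° = 1.7065, n₃/n₂ = tan 37.84° = 0.7768.
Multiplying, n₃/n₁ = 1.7065 × 0.7768 = 1.3256, and θ_B(1→3) = arctan 1.3256 = 52.97°.

θ_B ≈ 52.97°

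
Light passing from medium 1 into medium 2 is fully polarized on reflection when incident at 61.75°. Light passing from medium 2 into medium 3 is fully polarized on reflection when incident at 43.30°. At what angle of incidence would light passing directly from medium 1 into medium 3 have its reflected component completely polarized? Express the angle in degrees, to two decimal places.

θ_B ≈ 60.31°

tan θ_B(1→2) = n₂/n₁ = tan 61.75° = 1.8611.
tan θ_B(2→3) = n₃/n₂ = tan 43.30° = 0.9424.
Multiplying, n₃/n₁ = 1.8611 × 0.9424 = 1.7538, and θ_B(1→3) = arctan 1.7538 = 60.31°.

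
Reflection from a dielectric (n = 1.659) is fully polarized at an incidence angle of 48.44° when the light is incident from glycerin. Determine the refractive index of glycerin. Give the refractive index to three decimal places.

n ≈ 1.471

Full polarization of the reflected beam means tan θ_B = n₂/n₁, where n₁ is the incident medium (glycerin).
n₁ = n₂ / tan θ_B = 1.659 / tan 48.44° = 1.471.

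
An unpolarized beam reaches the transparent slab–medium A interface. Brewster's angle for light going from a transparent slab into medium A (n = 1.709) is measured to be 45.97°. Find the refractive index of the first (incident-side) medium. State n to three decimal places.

Full polarization of the reflected beam means tan θ_B = n₂/n₁, where n₁ is the incident medium (a transparent slab).
n₁ = n₂ / tan θ_B = 1.709 / tan 45.97° = 1.652.

n ≈ 1.652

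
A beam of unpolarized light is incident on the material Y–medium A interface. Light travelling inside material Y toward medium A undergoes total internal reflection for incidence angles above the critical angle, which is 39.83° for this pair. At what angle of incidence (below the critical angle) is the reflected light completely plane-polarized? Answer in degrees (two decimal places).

θ_B ≈ 32.64°

sin θ_c = n₂/n₁, so n₂/n₁ = sin 39.83° = 0.6405.
Brewster: tan θ_B = n₂/n₁ = 0.6405.
θ_B = arctan(0.6405) = 32.64°.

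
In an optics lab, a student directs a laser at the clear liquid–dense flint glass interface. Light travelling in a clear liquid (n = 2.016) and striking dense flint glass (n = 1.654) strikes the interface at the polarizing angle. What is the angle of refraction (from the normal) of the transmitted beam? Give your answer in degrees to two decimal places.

θ_t ≈ 50.63°

First find Brewster's angle: tan θ_B = 1.654/2.016 = 0.8204, giving θ_B = 39.37°.
At Brewster's angle the reflected and refracted rays are perpendicular, so θ_t = 90° − θ_B = 90° − 39.37° = 50.63°.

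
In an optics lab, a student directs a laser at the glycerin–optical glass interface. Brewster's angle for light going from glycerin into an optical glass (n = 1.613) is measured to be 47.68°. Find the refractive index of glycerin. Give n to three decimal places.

n ≈ 1.469

Full polarization of the reflected beam means tan θ_B = n₂/n₁, where n₁ is the incident medium (glycerin).
n₁ = n₂ / tan θ_B = 1.613 / tan 47.68° = 1.469.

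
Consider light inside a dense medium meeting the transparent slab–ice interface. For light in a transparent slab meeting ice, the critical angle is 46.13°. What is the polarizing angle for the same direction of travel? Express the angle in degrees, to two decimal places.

n₂/n₁ = sin θ_c = sin 46.13° = 0.7209.
tan θ_B equals the same ratio, so θ_B = arctan(0.7209) = 35.79°.

θ_B ≈ 35.79°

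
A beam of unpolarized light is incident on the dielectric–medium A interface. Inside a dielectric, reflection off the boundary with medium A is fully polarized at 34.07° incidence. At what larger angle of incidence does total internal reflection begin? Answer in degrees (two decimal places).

n₂/n₁ = tan 34.07° = 0.6763; the critical angle satisfies sin θ_c = n₂/n₁.
θ_c = arcsin(0.6763) = 42.55°.

θ_c ≈ 42.55°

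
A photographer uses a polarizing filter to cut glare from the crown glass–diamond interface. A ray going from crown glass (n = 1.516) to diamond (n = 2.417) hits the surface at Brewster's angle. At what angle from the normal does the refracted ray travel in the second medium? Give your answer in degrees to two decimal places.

θ_t ≈ 32.10°

θ_B = arctan(n₂/n₁) = arctan(2.417/1.516) = 57.90°.
Since θ_B + θ_t = 90° at Brewster incidence, θ_t = 90° − 57.90° = 32.10°.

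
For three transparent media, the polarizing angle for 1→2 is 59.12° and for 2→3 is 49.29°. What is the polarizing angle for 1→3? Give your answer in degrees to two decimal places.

Each Brewster angle gives a ratio: n₂/n₁ = tan 59.12° = 1.6722, n₃/n₂ = tan 49.29° = 1.1622.
So n₃/n₁ = (n₂/n₁)(n₃/n₂) = 1.6722 × 1.1622 = 1.9434.
θ_B(1→3) = arctan(1.9434) = 62.77°.

θ_B ≈ 62.77°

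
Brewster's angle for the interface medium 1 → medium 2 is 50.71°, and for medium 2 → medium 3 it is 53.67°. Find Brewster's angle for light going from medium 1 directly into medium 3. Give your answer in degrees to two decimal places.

n₂/n₁ = tan 50.71° = 1.2222 and n₃/n₂ = tan 53.67° = 1.3598.
n₃/n₁ = 1.6620. Then tan θ_B(1→3) = n₃/n₁, so θ_B(1→3) = arctan(1.6620) = 58.97°.

θ_B ≈ 58.97°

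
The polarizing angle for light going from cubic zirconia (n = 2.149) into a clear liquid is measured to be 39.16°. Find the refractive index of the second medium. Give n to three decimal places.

n ≈ 1.750

At the polarizing angle, tan θ_B = n₂/n₁ with n₁ on the incident side (cubic zirconia) and n₂ on the transmitted side (a clear liquid).
n₂ = n₁ tan θ_B = 2.149 × tan 39.16° = 1.750.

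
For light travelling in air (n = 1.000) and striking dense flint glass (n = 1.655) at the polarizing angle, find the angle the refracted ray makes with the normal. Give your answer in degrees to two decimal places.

θ_t ≈ 31.14°

tan θ_B = n₂/n₁ = 1.655/1.000 = 1.6550, so θ_B = 58.86°.
At Brewster's angle the reflected and refracted rays are perpendicular, so θ_t = 90° − θ_B = 90° − 58.86° = 31.14°.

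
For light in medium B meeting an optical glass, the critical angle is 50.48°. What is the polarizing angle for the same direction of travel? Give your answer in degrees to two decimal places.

At the critical angle sin θ_c = n₂/n₁, giving n₂/n₁ = sin 50.48° = 0.7714.
Then tan θ_B = n₂/n₁ = 0.7714, so θ_B = arctan 0.7714 = 37.65°.

θ_B ≈ 37.65°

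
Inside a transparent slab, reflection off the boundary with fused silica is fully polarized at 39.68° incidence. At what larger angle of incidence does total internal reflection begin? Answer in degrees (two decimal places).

From Brewster, n₂/n₁ = tan θ_B = tan 39.68° = 0.8296.
Then sin θ_c = n₂/n₁ = 0.8296, so θ_c = arcsin 0.8296 = 56.06°.

θ_c ≈ 56.06°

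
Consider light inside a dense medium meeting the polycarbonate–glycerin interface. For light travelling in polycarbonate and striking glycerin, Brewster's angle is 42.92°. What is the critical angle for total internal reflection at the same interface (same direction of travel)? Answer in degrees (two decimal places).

tan θ_B = n₂/n₁ = tan 42.92° = 0.9299.
Total internal reflection: sin θ_c = n₂/n₁ = 0.9299.
θ_c = arcsin(0.9299) = 68.42°.

θ_c ≈ 68.42°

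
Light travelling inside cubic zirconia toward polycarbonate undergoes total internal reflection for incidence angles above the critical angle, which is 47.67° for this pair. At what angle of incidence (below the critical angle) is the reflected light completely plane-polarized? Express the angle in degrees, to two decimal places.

θ_B ≈ 36.47°

At the critical angle sin θ_c = n₂/n₁, giving n₂/n₁ = sin 47.67° = 0.7393.
Then tan θ_B = n₂/n₁ = 0.7393, so θ_B = arctan 0.7393 = 36.47°.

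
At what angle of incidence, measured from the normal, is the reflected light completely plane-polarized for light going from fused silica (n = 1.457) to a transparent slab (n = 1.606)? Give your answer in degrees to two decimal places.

tan θ_B = n₂/n₁ = 1.606/1.457 = 1.1023. Taking the arctangent, θ_B = 47.78°.

θ_B ≈ 47.78°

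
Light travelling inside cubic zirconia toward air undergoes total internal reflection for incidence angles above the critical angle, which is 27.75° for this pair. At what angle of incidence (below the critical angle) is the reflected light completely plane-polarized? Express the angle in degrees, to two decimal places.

θ_B ≈ 24.97°

n₂/n₁ = sin θ_c = sin 27.75° = 0.4656.
tan θ_B equals the same ratio, so θ_B = arctan(0.4656) = 24.97°.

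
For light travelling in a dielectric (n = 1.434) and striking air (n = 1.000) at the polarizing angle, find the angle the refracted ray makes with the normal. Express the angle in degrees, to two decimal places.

θ_t ≈ 55.11°

tan θ_B = n₂/n₁ = 1.000/1.434 = 0.6974, so θ_B = 34.89°.
Since θ_B + θ_t = 90° at Brewster incidence, θ_t = 90° − 34.89° = 55.11°.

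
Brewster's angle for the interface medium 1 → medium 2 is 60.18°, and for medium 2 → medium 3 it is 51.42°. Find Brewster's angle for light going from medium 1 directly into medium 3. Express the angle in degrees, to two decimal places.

θ_B ≈ 65.43°

tan θ_B(1→2) = n₂/n₁ = tan 60.18° = 1.7447.
tan θ_B(2→3) = n₃/n₂ = tan 51.42° = 1.2536.
n₃/n₁ = 2.1871. Then tan θ_B(1→3) = n₃/n₁, so θ_B(1→3) = arctan(2.1871) = 65.43°.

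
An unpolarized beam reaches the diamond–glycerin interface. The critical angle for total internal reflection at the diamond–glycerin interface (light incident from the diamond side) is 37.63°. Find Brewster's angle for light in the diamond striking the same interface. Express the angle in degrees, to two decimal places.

θ_B ≈ 31.41°

n₂/n₁ = sin θ_c = sin 37.63° = 0.6106.
tan θ_B equals the same ratio, so θ_B = arctan(0.6106) = 31.41°.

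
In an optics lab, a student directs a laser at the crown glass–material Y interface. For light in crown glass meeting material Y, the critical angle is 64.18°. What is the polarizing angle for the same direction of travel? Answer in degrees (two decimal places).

At the critical angle sin θ_c = n₂/n₁, giving n₂/n₁ = sin 64.18° = 0.9002.
Then tan θ_B = n₂/n₁ = 0.9002, so θ_B = arctan 0.9002 = 41.99°.

θ_B ≈ 41.99°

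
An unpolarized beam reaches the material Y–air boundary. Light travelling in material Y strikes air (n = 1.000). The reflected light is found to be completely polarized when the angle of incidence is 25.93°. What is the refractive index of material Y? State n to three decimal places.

n ≈ 2.057

Full polarization of the reflected beam means tan θ_B = n₂/n₁, where n₁ is the incident medium (material Y).
n₁ = n₂ / tan θ_B = 1.000 / tan 25.93° = 2.057.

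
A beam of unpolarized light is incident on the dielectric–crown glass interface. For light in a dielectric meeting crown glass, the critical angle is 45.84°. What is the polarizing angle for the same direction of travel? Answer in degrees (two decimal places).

sin θ_c = n₂/n₁, so n₂/n₁ = sin 45.84° = 0.7174.
Brewster: tan θ_B = n₂/n₁ = 0.7174.
θ_B = arctan(0.7174) = 35.66°.

θ_B ≈ 35.66°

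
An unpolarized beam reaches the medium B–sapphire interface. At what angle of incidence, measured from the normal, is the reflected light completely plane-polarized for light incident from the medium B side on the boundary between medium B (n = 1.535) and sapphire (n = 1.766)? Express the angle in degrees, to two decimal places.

θ_B ≈ 49.00°

The reflected p-component vanishes when tan θ_B = n₂/n₁.
Brewster's condition: tan θ_B = n₂/n₁ = 1.766/1.535 = 1.1505.
θ_B = arctan(1.1505) = 49.00°.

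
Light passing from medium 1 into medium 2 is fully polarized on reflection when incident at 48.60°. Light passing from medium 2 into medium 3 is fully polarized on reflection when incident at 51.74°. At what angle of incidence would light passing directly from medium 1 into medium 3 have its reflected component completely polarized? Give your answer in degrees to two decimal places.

tan θ_B(1→2) = n₂/n₁ = tan 48.60° = 1.1343.
tan θ_B(2→3) = n₃/n₂ = tan 51.74° = 1.2680.
Multiplying, n₃/n₁ = 1.1343 × 1.2680 = 1.4383, and θ_B(1→3) = arctan 1.4383 = 55.19°.

θ_B ≈ 55.19°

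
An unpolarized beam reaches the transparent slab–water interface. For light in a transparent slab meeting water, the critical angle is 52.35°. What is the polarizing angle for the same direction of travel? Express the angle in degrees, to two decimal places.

n₂/n₁ = sin θ_c = sin 52.35° = 0.7918.
tan θ_B equals the same ratio, so θ_B = arctan(0.7918) = 38.37°.

θ_B ≈ 38.37°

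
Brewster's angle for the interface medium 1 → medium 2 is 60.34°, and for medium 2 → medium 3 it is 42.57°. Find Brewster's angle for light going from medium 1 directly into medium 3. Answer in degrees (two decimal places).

tan θ_B(1→2) = n₂/n₁ = tan 60.34° = 1.7560.
tan θ_B(2→3) = n₃/n₂ = tan 42.57° = 0.9186.
Multiplying, n₃/n₁ = 1.7560 × 0.9186 = 1.6131, and θ_B(1→3) = arctan 1.6131 = 58.20°.

θ_B ≈ 58.20°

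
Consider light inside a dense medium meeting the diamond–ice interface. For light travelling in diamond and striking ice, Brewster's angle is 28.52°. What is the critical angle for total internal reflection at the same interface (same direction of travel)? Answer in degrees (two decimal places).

θ_c ≈ 32.92°

From Brewster, n₂/n₁ = tan θ_B = tan 28.52° = 0.5434.
Then sin θ_c = n₂/n₁ = 0.5434, so θ_c = arcsin 0.5434 = 32.92°.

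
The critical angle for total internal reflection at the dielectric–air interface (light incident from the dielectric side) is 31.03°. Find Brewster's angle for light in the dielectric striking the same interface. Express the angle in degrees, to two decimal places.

θ_B ≈ 27.27°

n₂/n₁ = sin θ_c = sin 31.03° = 0.5155.
tan θ_B equals the same ratio, so θ_B = arctan(0.5155) = 27.27°.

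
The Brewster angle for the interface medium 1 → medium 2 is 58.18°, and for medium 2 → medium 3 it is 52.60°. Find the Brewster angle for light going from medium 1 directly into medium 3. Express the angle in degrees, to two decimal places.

Each Brewster angle gives a ratio: n₂/n₁ = tan 58.18° = 1.6116, n₃/n₂ = tan 52.60° = 1.3079.
Multiplying, n₃/n₁ = 1.6116 × 1.3079 = 2.1079, and θ_B(1→3) = arctan 2.1079 = 64.62°.

θ_B ≈ 64.62°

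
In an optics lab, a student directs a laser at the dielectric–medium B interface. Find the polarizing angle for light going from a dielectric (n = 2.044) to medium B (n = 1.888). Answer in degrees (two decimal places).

θ_B ≈ 42.73°

The reflected p-component vanishes when tan θ_B = n₂/n₁.
Here n₂/n₁ = 1.888/2.044 = 0.9237, and Brewster's law gives tan θ_B = n₂/n₁. Taking the arctangent, θ_B = 42.73°.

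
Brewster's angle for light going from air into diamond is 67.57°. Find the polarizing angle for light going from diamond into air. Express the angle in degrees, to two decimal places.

Reversing the direction swaps n₁ and n₂, so tan θ_B' = 1/tan θ_B and θ_B' = 90° − θ_B.
Hence θ_B' = 90° − 67.57° = 22.43°.

θ_B' ≈ 22.43°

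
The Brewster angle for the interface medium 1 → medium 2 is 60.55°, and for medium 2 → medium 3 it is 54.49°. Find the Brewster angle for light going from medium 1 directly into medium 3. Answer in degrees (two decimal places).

θ_B ≈ 68.06°

tan θ_B(1→2) = n₂/n₁ = tan 60.55° = 1.7711.
tan θ_B(2→3) = n₃/n₂ = tan 54.49° = 1.4014.
Multiplying, n₃/n₁ = 1.7711 × 1.4014 = 2.4821, and θ_B(1→3) = arctan 2.4821 = 68.06°.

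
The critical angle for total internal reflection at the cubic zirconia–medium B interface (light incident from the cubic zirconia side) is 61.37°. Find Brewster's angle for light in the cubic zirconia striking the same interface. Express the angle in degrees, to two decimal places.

θ_B ≈ 41.27°

At the critical angle sin θ_c = n₂/n₁, giving n₂/n₁ = sin 61.37° = 0.8777.
Then tan θ_B = n₂/n₁ = 0.8777, so θ_B = arctan 0.8777 = 41.27°.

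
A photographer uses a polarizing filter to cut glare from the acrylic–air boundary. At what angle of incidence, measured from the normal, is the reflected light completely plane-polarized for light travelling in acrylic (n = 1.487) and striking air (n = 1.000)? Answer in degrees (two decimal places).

At Brewster's angle the reflected and refracted rays are perpendicular, which with Snell's law gives tan θ_B = n₂/n₁.
tan θ_B = n₂/n₁ = 1.000/1.487 = 0.6725.
θ_B = arctan(0.6725) = 33.92°.

θ_B ≈ 33.92°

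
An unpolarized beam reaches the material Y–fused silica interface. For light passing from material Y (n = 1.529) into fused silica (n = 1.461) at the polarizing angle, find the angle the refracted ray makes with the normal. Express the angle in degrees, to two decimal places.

θ_t ≈ 46.30°

tan θ_B = n₂/n₁ = 1.461/1.529 = 0.9555, so θ_B = 43.70°.
Since θ_B + θ_t = 90° at Brewster incidence, θ_t = 90° − 43.70° = 46.30°.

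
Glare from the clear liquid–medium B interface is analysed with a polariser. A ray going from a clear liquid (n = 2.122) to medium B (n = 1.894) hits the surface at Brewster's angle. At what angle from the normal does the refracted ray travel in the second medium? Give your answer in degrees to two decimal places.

θ_t ≈ 48.25°

First find Brewster's angle: tan θ_B = 1.894/2.122 = 0.8926, giving θ_B = 41.75°.
The refracted ray is perpendicular to the reflected ray, so θ_t = 90° − θ_B = 48.25°.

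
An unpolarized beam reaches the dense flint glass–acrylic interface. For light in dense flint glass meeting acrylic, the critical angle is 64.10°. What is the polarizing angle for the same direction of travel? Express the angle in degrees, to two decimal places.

sin θ_c = n₂/n₁, so n₂/n₁ = sin 64.10° = 0.8996.
Brewster: tan θ_B = n₂/n₁ = 0.8996.
θ_B = arctan(0.8996) = 41.97°.

θ_B ≈ 41.97°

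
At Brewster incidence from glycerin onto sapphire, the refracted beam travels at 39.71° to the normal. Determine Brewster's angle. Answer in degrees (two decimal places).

Since the reflected and refracted rays are at right angles at the polarizing angle, θ_B + θ_t = 90°.
So θ_B = 90° − θ_t = 90° − 39.71° = 50.29°.

θ_B ≈ 50.29°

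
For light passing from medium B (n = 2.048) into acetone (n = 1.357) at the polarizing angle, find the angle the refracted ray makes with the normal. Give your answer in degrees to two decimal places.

θ_B = arctan(n₂/n₁) = arctan(1.357/2.048) = 33.53°.
The refracted ray is perpendicular to the reflected ray, so θ_t = 90° − θ_B = 56.47°.

θ_t ≈ 56.47°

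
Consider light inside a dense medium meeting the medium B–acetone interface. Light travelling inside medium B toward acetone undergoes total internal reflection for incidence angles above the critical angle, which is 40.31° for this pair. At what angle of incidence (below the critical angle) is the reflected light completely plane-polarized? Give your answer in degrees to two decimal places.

θ_B ≈ 32.90°

sin θ_c = n₂/n₁, so n₂/n₁ = sin 40.31° = 0.6469.
Brewster: tan θ_B = n₂/n₁ = 0.6469.
θ_B = arctan(0.6469) = 32.90°.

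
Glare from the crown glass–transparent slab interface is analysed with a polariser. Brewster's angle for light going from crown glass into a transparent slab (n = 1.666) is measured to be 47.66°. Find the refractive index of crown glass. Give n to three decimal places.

n ≈ 1.518

Full polarization of the reflected beam means tan θ_B = n₂/n₁, where n₁ is the incident medium (crown glass).
n₁ = n₂ / tan θ_B = 1.666 / tan 47.66° = 1.518.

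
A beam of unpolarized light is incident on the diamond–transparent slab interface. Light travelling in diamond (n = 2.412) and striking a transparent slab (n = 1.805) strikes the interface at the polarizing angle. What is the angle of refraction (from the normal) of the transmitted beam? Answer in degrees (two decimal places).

tan θ_B = n₂/n₁ = 1.805/2.412 = 0.7483, so θ_B = 36.81°.
At Brewster's angle the reflected and refracted rays are perpendicular, so θ_t = 90° − θ_B = 90° − 36.81° = 53.19°.

θ_t ≈ 53.19°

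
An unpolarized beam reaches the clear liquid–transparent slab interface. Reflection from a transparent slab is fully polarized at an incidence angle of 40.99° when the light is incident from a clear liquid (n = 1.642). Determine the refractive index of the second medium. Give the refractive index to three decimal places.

At the Brewster angle, tan θ_B = n₂/n₁ with n₁ on the incident side (a clear liquid) and n₂ on the transmitted side (a transparent slab).
n₂ = n₁ tan θ_B = 1.642 × tan 40.99° = 1.427.

n ≈ 1.427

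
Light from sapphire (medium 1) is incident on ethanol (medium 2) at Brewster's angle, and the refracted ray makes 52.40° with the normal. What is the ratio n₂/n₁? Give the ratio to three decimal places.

n₂/n₁ ≈ 0.770

At Brewster incidence θ_B = 90° − θ_t = 90° − 52.40° = 37.60°.
Then n₂/n₁ = tan θ_B = tan 37.60° = 0.770.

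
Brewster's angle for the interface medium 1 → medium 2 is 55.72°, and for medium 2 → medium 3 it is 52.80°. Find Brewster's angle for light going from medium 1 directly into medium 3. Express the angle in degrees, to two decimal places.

θ_B ≈ 62.64°

Each Brewster angle gives a ratio: n₂/n₁ = tan 55.72° = 1.4670, n₃/n₂ = tan 52.80° = 1.3175.
Multiplying, n₃/n₁ = 1.4670 × 1.3175 = 1.9328, and θ_B(1→3) = arctan 1.9328 = 62.64°.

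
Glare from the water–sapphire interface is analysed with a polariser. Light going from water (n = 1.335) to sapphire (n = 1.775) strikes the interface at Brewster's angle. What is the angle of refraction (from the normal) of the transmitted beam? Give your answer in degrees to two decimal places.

θ_t ≈ 36.95°

θ_B = arctan(n₂/n₁) = arctan(1.775/1.335) = 53.05°.
Since θ_B + θ_t = 90° at Brewster incidence, θ_t = 90° − 53.05° = 36.95°.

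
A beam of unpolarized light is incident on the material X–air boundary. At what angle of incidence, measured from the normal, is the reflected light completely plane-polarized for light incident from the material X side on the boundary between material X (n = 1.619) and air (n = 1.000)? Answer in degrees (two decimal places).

θ_B ≈ 31.70°

At Brewster's angle the reflected and refracted rays are perpendicular, which with Snell's law gives tan θ_B = n₂/n₁.
tan θ_B = n₂/n₁ = 1.000/1.619 = 0.6177.
So θ_B = arctan 0.6177 = 31.70°.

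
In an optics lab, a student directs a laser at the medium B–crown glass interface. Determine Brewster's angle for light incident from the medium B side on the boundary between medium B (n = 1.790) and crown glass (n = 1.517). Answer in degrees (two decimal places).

θ_B ≈ 40.28°

Here n₂/n₁ = 1.517/1.790 = 0.8475, and Brewster's law gives tan θ_B = n₂/n₁.
θ_B = arctan(0.8475) = 40.28°.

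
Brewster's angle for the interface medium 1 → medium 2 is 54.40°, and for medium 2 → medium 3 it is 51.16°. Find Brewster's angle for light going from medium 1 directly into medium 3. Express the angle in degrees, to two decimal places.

tan θ_B(1→2) = n₂/n₁ = tan 54.40° = 1.3968.
tan θ_B(2→3) = n₃/n₂ = tan 51.16° = 1.2420.
Multiplying, n₃/n₁ = 1.3968 × 1.2420 = 1.7348, and θ_B(1→3) = arctan 1.7348 = 60.04°.

θ_B ≈ 60.04°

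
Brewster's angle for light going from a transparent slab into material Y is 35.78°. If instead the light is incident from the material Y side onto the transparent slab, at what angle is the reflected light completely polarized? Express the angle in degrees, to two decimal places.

θ_B' ≈ 54.22°

The two Brewster angles are complementary: θ_B' = 90° − θ_B = 90° − 35.78° = 54.22°.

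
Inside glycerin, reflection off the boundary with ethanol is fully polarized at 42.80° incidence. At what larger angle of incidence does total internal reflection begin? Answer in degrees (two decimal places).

θ_c ≈ 67.82°

n₂/n₁ = tan 42.80° = 0.9260; the critical angle satisfies sin θ_c = n₂/n₁.
θ_c = arcsin(0.9260) = 67.82°.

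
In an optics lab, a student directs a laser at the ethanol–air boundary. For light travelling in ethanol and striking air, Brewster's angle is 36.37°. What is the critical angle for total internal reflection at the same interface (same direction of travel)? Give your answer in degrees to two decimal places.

θ_c ≈ 47.43°

From Brewster, n₂/n₁ = tan θ_B = tan 36.37° = 0.7365.
Then sin θ_c = n₂/n₁ = 0.7365, so θ_c = arcsin 0.7365 = 47.43°.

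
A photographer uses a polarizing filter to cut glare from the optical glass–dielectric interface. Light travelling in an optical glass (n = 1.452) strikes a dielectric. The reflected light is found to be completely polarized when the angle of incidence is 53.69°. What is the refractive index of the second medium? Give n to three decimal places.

At the polarizing angle, tan θ_B = n₂/n₁ with n₁ on the incident side (an optical glass) and n₂ on the transmitted side (a dielectric).
n₂ = n₁ tan θ_B = 1.452 × tan 53.69° = 1.976.

n ≈ 1.976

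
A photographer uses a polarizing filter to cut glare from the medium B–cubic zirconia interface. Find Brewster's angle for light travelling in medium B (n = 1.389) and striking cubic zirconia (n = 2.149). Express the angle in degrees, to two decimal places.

θ_B ≈ 57.12°

Brewster's condition: tan θ_B = n₂/n₁ = 2.149/1.389 = 1.5472.
So θ_B = arctan 1.5472 = 57.12°.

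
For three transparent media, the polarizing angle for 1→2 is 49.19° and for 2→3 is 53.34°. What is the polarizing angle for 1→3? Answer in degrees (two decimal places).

θ_B ≈ 57.27°

tan θ_B(1→2) = n₂/n₁ = tan 49.19° = 1.1581.
tan θ_B(2→3) = n₃/n₂ = tan 53.34° = 1.3436.
So n₃/n₁ = (n₂/n₁)(n₃/n₂) = 1.1581 × 1.3436 = 1.5560.
θ_B(1→3) = arctan(1.5560) = 57.27°.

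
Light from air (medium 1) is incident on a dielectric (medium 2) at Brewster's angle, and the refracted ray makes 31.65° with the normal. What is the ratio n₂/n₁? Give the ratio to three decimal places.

n₂/n₁ ≈ 1.622

θ_B + θ_t = 90°, so θ_B = 90° − 31.65° = 58.35°.
tan θ_B = n₂/n₁, so n₂/n₁ = tan 58.35° = 1.622.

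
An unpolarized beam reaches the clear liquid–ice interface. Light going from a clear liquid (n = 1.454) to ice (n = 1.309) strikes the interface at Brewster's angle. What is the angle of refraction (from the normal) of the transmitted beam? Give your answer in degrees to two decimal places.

tan θ_B = n₂/n₁ = 1.309/1.454 = 0.9003, so θ_B = 42.00°.
The refracted ray is perpendicular to the reflected ray, so θ_t = 90° − θ_B = 48.00°.

θ_t ≈ 48.00°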